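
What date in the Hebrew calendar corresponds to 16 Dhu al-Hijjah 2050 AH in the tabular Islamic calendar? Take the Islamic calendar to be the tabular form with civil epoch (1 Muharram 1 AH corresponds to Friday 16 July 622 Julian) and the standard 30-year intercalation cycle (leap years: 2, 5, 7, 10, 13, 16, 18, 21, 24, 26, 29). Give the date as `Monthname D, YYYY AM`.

Sivan 16, 6371 AM

Julian Day Number of the source date = 2674877.
Converting JDN 2674877 to the Hebrew calendar gives 16 Sivan 6371 AM.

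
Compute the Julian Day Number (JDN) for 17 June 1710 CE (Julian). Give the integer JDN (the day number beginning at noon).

2345803

In the Gregorian calendar the same day is 28 June 1710.
JDN 2400001 is 17 November 1858 CE (Gregorian), MJD 0; the target day is −54198 days from there, so JDN = 2345803.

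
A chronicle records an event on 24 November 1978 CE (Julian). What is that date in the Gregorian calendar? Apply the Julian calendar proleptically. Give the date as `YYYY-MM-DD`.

The Julian–Gregorian offset here is 13 days (Julian trailing).
24 November 1978 Julian + 13 days → 7 December 1978 Gregorian.

1978-12-07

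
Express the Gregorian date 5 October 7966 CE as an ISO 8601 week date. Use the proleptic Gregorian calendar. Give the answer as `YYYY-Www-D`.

The weekday is Wednesday (ISO weekday 3).
That Wednesday belongs to ISO week 40 of ISO year 7966.

7966-W40-3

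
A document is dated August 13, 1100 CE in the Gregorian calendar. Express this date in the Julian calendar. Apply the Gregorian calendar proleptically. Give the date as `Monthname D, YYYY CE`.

The Julian–Gregorian offset here is 7 days (Julian trailing).
13 August 1100 Gregorian − 7 days → 6 August 1100 Julian.

August 6, 1100 CE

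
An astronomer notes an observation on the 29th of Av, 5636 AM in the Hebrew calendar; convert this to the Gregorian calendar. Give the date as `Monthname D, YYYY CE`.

Both dates share Julian Day Number 2406486; in the Gregorian calendar that is 19 August 1876 CE.

August 19, 1876 CE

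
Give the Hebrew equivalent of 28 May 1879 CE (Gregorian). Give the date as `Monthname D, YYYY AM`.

Sivan 6, 5639 AM

Both dates share Julian Day Number 2407498; in the Hebrew calendar that is 6 Sivan 5639 AM.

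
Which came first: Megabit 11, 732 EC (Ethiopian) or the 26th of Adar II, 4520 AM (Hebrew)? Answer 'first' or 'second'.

first

Converting both to JDN: 1991409 vs 1998725; the smaller is the first.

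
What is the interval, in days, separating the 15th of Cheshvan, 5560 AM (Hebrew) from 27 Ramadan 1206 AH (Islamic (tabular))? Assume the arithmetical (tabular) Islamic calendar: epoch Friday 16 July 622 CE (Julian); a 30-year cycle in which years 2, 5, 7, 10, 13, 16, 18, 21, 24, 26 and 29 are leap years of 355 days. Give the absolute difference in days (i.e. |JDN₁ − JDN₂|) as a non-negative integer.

First date → JDN 2378448; second date → JDN 2375714.
The interval is |2378448 − 2375714| = 2734 days.

2734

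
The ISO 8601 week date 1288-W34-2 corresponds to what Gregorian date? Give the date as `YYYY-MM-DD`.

1288-08-17

ISO week 1 of 1288 is the week containing the first Thursday of 1288.
Week 34, day 2 (Tuesday) lands on 1288-08-17.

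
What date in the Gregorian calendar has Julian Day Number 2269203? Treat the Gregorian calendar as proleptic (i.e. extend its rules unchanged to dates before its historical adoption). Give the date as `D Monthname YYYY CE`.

7 October 1500 CE

Counting from JDN 2299161 = 15 Oct 1582 gives an offset of -29958 days.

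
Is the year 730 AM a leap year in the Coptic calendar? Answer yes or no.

730 mod 4 = 2; in the Coptic calendar a year is leap when year mod 4 = 3, so it is a common year.

no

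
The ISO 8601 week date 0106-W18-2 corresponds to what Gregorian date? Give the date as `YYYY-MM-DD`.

ISO week 1 of 106 is the week containing the first Thursday of 106.
Week 18, day 2 (Tuesday) lands on 0106-05-04.

0106-05-04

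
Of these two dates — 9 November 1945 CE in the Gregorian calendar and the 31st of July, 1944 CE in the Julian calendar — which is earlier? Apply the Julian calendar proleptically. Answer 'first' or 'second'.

First date → JDN 2431769; second date → JDN 2431316.
JDN 2431316 < JDN 2431769, so the second date is earlier.

second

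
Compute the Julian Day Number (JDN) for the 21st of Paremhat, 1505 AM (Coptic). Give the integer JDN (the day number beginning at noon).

2374566

Equivalently 28 March 1789 (Gregorian).
JDN 2400001 is 17 November 1858 CE (Gregorian), MJD 0; the target day is −25435 days from there, so JDN = 2374566.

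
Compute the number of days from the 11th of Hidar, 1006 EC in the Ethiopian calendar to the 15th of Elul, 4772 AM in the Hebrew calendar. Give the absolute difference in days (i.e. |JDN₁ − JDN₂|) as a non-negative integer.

428

First date → JDN 2091367; second date → JDN 2090939.
The interval is |2091367 − 2090939| = 428 days.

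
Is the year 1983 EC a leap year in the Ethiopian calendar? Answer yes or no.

yes

1983 mod 4 = 3; in the Ethiopian calendar a year is leap when year mod 4 = 3, so it is a leap year.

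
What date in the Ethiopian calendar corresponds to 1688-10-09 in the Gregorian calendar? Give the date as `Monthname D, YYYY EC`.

Tikimt 2, 1681 EC

Julian Day Number of the source date = 2337872.
Converting JDN 2337872 to the Ethiopian calendar gives 2 Tikimt 1681 EC.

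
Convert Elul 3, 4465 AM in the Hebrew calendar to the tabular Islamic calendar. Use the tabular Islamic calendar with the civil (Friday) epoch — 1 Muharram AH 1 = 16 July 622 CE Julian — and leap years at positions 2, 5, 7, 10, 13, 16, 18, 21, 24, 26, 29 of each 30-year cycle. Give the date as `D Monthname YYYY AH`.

3 Ramadan 86 AH

Julian Day Number of the source date = 1978799.
Converting JDN 1978799 to the tabular Islamic calendar gives 3 Ramadan 86 AH.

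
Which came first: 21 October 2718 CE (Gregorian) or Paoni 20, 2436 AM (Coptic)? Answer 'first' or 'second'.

The two dates have Julian Day Numbers 2714082 and 2714703 respectively.
Since 2714082 < 2714703, the first date comes first.

first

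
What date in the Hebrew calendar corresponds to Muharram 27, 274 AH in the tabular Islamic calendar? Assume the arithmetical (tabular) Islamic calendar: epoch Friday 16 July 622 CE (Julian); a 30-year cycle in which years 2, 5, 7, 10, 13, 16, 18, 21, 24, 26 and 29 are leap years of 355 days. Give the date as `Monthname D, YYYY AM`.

Sivan 29, 4647 AM

Julian Day Number of the source date = 2045208.
Converting JDN 2045208 to the Hebrew calendar gives 29 Sivan 4647 AM.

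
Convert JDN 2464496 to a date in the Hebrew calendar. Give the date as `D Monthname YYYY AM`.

JDN 2464496 is 17 June 2035 in the Gregorian calendar.
In the Hebrew calendar that day is 10 Sivan 5795 AM.

10 Sivan 5795 AM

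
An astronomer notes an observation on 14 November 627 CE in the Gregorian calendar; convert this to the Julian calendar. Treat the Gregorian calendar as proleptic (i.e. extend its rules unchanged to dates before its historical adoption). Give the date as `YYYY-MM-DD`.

For dates in this range the Gregorian date is 3 days ahead of the Julian.
14 November 627 Gregorian − 3 days → 11 November 627 Julian.

0627-11-11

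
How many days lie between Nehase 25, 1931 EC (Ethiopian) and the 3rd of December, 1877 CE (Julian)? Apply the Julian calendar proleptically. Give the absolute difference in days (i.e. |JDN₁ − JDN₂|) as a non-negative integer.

22538

JDN of the first date = 2429507.
JDN of the second date = 2406969.
|2406969 − 2429507| = 22538.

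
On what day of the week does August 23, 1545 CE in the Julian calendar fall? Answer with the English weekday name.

Sunday

This is JDN 2285604 (2 September 1545 Gregorian).
Since JDN mod 7 = 6 (0 = Monday), the day is Sunday.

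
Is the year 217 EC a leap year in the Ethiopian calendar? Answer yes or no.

no

217 mod 4 = 1; in the Ethiopian calendar a year is leap when year mod 4 = 3, so it is a common year.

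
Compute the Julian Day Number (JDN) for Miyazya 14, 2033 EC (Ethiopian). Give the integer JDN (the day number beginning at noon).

In the Gregorian calendar the same day is 22 April 2041.
JDN 2451545 is 1 January 2000 CE (Gregorian); the target day is +15087 days from there, so JDN = 2466632.

2466632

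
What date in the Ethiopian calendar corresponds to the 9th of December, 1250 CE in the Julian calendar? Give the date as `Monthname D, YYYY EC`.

Tahsas 13, 1243 EC

The source date corresponds to 16 December 1250 in the proleptic Gregorian calendar (JDN 2177963).
That day falls on 13 Tahsas 1243 EC in the Ethiopian calendar.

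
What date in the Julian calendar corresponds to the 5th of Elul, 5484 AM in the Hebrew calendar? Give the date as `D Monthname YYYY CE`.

Julian Day Number of the source date = 2350974.
Converting JDN 2350974 to the Julian calendar gives 13 August 1724 CE.

13 August 1724 CE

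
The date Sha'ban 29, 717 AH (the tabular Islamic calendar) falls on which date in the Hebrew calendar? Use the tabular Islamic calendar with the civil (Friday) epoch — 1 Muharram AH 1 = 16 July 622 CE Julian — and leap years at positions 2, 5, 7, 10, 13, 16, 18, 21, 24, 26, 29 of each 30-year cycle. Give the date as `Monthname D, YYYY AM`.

Kislev 1, 5078 AM

The source date corresponds to 14 November 1317 in the proleptic Gregorian calendar (JDN 2202402).
That day falls on 1 Kislev 5078 AM in the Hebrew calendar.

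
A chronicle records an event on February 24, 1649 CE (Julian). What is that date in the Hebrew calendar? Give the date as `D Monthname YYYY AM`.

22 Adar 5409 AM

Julian Day Number of the source date = 2323410.
Converting JDN 2323410 to the Hebrew calendar gives 22 Adar 5409 AM.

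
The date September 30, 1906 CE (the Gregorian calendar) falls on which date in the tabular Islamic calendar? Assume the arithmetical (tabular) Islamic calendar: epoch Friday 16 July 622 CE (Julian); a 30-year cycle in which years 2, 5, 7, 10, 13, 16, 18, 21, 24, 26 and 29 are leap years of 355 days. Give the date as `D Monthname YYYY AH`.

11 Sha'ban 1324 AH

Julian Day Number of the source date = 2417484.
Converting JDN 2417484 to the tabular Islamic calendar gives 11 Sha'ban 1324 AH.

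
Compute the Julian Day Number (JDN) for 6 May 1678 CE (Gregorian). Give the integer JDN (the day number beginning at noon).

2334063

JDN 2400001 is 17 November 1858 CE (Gregorian), MJD 0; the target day is −65938 days from there, so JDN = 2334063.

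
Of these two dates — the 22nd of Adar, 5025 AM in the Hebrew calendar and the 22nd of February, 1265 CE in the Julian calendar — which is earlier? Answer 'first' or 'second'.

First date → JDN 2183169; second date → JDN 2183152.
JDN 2183152 < JDN 2183169, so the second date is earlier.

second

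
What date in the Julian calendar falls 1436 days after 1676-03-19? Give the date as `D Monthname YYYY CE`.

JDN of 1676-03-19 = 2333295.
2333295 + 1436 = 2334731.
JDN 2334731 in the Julian calendar is 23 February 1680 CE.

23 February 1680 CE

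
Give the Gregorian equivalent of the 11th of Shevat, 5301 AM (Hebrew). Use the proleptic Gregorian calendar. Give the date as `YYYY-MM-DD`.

1541-01-19

Julian Day Number of the source date = 2283917.
Converting JDN 2283917 to the Gregorian calendar gives 19 January 1541 CE.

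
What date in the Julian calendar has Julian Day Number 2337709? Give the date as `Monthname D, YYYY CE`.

JDN 2337709 is 29 April 1688 in the Gregorian calendar.
In the Julian calendar that day is April 19, 1688 CE.

April 19, 1688 CE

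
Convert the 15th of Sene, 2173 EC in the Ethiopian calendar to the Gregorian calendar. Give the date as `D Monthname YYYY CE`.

Both dates share Julian Day Number 2517828; in the Gregorian calendar that is 23 June 2181 CE.

23 June 2181 CE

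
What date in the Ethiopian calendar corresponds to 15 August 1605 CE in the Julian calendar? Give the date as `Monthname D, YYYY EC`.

Both dates share Julian Day Number 2307511; in the Ethiopian calendar that is 22 Nehase 1597 EC.

Nehase 22, 1597 EC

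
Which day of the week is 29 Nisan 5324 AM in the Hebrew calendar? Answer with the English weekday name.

Tuesday

This is JDN 2292410 (21 April 1564 Gregorian).
JDN 2292410 mod 7 = 1, and JDN 0 was a Monday, so this is a Tuesday.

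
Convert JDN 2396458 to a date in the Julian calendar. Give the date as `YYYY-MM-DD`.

1849-02-22

The Gregorian equivalent of JDN 2396458 is 6 March 1849.
In the Julian calendar that day is 1849-02-22.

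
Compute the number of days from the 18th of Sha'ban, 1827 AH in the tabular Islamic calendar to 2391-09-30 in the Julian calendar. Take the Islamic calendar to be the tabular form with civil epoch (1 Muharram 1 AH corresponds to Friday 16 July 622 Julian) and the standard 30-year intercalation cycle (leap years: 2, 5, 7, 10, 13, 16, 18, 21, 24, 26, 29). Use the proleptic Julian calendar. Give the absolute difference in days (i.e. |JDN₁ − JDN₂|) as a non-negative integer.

1095

JDN of the first date = 2595738.
JDN of the second date = 2594643.
|2594643 − 2595738| = 1095.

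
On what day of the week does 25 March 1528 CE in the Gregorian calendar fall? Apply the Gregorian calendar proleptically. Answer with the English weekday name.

Sunday

Since JDN mod 7 = 6 (0 = Monday), the day is Sunday.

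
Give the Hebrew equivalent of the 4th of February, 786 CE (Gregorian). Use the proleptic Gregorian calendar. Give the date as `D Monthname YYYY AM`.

Julian Day Number of the source date = 2008175.
Converting JDN 2008175 to the Hebrew calendar gives 27 Shevat 4546 AM.

27 Shevat 4546 AM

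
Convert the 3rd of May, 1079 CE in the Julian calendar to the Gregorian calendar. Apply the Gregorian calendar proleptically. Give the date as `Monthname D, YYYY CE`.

May 9, 1079 CE

For dates in this range the Gregorian date is 6 days ahead of the Julian.
3 May 1079 Julian + 6 days → 9 May 1079 Gregorian.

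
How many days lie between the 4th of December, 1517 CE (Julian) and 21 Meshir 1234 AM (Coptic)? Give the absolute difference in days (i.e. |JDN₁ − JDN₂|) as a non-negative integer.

73

First date → JDN 2275480; second date → JDN 2275553.
The interval is |2275480 − 2275553| = 73 days.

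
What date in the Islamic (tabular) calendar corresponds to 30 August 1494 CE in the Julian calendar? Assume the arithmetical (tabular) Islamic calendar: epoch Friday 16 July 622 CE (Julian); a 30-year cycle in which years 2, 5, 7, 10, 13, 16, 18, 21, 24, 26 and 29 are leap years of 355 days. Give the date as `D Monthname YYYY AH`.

28 Dhu al-Qa'dah 899 AH

Both dates share Julian Day Number 2266983; in the tabular Islamic calendar that is 28 Dhu al-Qa'dah 899 AH.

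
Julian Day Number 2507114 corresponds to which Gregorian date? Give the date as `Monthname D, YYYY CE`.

Counting from JDN 2299161 = 15 Oct 1582 gives an offset of 207953 days.

February 22, 2152 CE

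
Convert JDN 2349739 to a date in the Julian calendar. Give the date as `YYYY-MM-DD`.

The Gregorian equivalent of JDN 2349739 is 7 April 1721.
In the Julian calendar that day is 1721-03-27.

1721-03-27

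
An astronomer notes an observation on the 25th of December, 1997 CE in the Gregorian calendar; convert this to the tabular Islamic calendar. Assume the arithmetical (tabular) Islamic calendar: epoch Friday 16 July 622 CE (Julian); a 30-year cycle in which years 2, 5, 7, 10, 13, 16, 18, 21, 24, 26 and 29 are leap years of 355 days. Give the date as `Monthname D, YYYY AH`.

Both dates share Julian Day Number 2450808; in the tabular Islamic calendar that is 24 Sha'ban 1418 AH.

Sha'ban 24, 1418 AH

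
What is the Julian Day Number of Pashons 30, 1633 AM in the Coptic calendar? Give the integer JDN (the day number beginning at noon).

2421387

In the Gregorian calendar the same day is 7 June 1917.
JDN 2400001 is 17 November 1858 CE (Gregorian), MJD 0; the target day is +21386 days from there, so JDN = 2421387.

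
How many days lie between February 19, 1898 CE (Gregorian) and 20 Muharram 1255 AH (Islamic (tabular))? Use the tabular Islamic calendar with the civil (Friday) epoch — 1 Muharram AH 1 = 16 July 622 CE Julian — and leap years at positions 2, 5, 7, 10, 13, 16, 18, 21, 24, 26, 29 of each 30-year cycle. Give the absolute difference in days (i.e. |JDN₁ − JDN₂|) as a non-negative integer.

JDN of the first date = 2414340.
JDN of the second date = 2392835.
|2392835 − 2414340| = 21505.

21505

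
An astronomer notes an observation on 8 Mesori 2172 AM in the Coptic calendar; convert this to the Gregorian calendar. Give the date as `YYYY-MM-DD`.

2456-08-17

Both dates share Julian Day Number 2618325; in the Gregorian calendar that is 17 August 2456 CE.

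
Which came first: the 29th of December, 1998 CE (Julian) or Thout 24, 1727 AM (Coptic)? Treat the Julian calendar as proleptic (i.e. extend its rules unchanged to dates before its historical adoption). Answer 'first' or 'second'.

first

First date → JDN 2451190; second date → JDN 2455474.
JDN 2451190 < JDN 2455474, so the first date is earlier.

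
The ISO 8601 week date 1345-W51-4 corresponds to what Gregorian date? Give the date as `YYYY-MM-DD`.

ISO week 1 of 1345 is the week containing the first Thursday of 1345.
Week 51, day 4 (Thursday) lands on 1345-12-23.

1345-12-23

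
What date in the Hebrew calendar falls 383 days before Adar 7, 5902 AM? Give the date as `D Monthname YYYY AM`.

JDN of Adar 7, 5902 AM = 2503472.
2503472 − 383 = 2503089.
JDN 2503089 in the Hebrew calendar is 7 Adar I 5901 AM.

7 Adar I 5901 AM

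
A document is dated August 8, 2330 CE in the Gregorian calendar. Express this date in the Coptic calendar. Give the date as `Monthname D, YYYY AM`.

Epip 29, 2046 AM

Both dates share Julian Day Number 2572294; in the Coptic calendar that is 29 Epip 2046 AM.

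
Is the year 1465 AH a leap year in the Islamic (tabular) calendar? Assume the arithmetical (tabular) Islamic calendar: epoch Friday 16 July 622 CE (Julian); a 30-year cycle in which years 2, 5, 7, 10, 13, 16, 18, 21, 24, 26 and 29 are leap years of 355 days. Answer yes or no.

no

Year 1465 AH is year 25 of its 30-year cycle; leap positions are 2, 5, 7, 10, 13, 16, 18, 21, 24, 26, 29, so it is a common year (354 days).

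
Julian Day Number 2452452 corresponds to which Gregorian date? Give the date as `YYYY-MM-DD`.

2002-06-26

Counting from JDN 2299161 = 15 Oct 1582 gives an offset of 153291 days.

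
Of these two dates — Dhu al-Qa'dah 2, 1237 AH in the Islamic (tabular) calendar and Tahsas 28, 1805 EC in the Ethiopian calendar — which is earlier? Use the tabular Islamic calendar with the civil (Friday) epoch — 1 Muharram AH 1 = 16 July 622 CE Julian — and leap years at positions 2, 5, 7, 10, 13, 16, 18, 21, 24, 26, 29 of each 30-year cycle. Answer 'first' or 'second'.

Converting both to JDN: 2386733 vs 2383249; the smaller is the second.

second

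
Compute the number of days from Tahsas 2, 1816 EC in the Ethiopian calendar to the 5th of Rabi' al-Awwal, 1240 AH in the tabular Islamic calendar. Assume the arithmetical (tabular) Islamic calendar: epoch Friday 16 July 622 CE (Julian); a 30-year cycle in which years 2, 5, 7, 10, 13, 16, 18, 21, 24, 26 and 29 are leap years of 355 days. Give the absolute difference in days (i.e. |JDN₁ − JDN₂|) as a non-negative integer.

JDN of the first date = 2387241.
JDN of the second date = 2387563.
|2387563 − 2387241| = 322.

322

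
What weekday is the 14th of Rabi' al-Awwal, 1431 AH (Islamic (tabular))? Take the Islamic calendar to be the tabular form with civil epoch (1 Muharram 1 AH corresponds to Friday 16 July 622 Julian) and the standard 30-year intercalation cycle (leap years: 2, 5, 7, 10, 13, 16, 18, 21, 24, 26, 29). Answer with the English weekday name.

Sunday

This is JDN 2455256 (28 February 2010 Gregorian).
JDN 2455256 mod 7 = 6, and JDN 0 was a Monday, so this is a Sunday.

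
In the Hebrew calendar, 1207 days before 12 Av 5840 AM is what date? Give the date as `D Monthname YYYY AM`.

15 Nisan 5837 AM

Counting 1207 days back from JDN 2480974 reaches JDN 2479767, which is 15 Nisan 5837 AM.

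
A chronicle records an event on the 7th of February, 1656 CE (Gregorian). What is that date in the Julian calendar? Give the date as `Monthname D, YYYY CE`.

For dates in this range the Gregorian date is 10 days ahead of the Julian.
7 February 1656 Gregorian − 10 days → 28 January 1656 Julian.

January 28, 1656 CE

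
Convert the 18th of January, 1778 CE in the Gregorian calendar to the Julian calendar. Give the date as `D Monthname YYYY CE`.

7 January 1778 CE

At this point the Julian calendar is 11 days behind the Gregorian.
18 January 1778 Gregorian − 11 days → 7 January 1778 Julian.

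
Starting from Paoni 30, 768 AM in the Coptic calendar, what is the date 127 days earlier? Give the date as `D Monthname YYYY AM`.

23 Meshir 768 AM

Counting 127 days back from JDN 2105476 reaches JDN 2105349, which is 23 Meshir 768 AM.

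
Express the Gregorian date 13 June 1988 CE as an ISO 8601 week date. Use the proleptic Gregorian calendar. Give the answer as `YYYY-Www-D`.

1988-W24-1

The weekday is Monday (ISO weekday 1).
That Monday belongs to ISO week 24 of ISO year 1988.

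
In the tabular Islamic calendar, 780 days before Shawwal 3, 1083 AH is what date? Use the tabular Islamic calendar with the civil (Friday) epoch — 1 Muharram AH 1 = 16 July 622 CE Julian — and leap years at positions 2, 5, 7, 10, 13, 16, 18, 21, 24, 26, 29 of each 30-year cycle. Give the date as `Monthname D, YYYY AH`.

Counting 780 days back from JDN 2332133 reaches JDN 2331353, which is Rajab 21, 1081 AH.

Rajab 21, 1081 AH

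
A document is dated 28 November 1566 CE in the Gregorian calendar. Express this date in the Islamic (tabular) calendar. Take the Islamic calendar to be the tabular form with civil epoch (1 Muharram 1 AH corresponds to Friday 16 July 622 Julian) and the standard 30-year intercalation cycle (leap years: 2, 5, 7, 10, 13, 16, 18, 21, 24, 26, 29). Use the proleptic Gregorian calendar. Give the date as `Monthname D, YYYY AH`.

Jumada al-Awwal 5, 974 AH

Julian Day Number of the source date = 2293361.
Converting JDN 2293361 to the tabular Islamic calendar gives 5 Jumada al-Awwal 974 AH.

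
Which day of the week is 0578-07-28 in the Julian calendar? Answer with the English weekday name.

Thursday

In the proleptic Gregorian calendar this is 30 July 578 (JDN 1932381).
Since JDN mod 7 = 3 (0 = Monday), the day is Thursday.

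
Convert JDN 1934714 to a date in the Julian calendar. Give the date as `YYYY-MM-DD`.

The proleptic Gregorian equivalent of JDN 1934714 is 18 December 584.
In the Julian calendar that day is 0584-12-16.

0584-12-16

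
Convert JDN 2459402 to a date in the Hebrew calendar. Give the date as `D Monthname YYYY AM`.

26 Tammuz 5781 AM

The Gregorian equivalent of JDN 2459402 is 6 July 2021.
In the Hebrew calendar that day is 26 Tammuz 5781 AM.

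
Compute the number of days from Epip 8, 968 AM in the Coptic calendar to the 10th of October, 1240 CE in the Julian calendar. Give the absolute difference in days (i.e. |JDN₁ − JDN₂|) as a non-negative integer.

JDN of the first date = 2178534.
JDN of the second date = 2174251.
|2174251 − 2178534| = 4283.

4283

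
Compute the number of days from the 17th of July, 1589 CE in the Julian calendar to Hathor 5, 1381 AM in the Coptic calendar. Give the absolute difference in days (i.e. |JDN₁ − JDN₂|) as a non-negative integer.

JDN of the first date = 2301638.
JDN of the second date = 2329139.
|2329139 − 2301638| = 27501.

27501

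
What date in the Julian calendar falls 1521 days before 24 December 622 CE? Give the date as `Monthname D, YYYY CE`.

Counting 1521 days back from JDN 1948601 reaches JDN 1947080, which is October 25, 618 CE.

October 25, 618 CE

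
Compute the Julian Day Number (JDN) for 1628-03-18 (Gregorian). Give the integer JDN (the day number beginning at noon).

JDN 2400001 is 17 November 1858 CE (Gregorian), MJD 0; the target day is −84249 days from there, so JDN = 2315752.

2315752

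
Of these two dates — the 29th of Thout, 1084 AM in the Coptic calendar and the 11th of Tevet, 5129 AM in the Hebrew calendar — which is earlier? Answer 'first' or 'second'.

first

First date → JDN 2220624; second date → JDN 2221076.
JDN 2220624 < JDN 2221076, so the first date is earlier.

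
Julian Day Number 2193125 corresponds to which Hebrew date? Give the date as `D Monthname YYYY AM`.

JDN 2193125 is 20 June 1292 in the proleptic Gregorian calendar.
In the Hebrew calendar that day is 27 Sivan 5052 AM.

27 Sivan 5052 AM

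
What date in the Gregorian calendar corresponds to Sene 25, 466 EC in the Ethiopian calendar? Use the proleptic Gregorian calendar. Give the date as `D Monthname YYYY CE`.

Both dates share Julian Day Number 1894356; in the Gregorian calendar that is 20 June 474 CE.

20 June 474 CE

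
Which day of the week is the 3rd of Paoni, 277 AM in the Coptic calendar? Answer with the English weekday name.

Saturday

In the proleptic Gregorian calendar this is 30 May 561 (JDN 1926111).
Since JDN mod 7 = 5 (0 = Monday), the day is Saturday.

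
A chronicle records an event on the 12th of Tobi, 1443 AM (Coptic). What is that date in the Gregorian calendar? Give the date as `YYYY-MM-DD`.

Both dates share Julian Day Number 2351851; in the Gregorian calendar that is 18 January 1727 CE.

1727-01-18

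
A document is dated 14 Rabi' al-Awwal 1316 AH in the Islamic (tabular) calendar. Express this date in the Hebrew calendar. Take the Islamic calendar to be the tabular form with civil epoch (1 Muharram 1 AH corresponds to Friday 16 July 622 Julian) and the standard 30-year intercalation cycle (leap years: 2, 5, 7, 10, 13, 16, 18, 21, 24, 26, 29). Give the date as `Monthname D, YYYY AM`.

The source date corresponds to 2 August 1898 in the Gregorian calendar (JDN 2414504).
That day falls on 14 Av 5658 AM in the Hebrew calendar.

Av 14, 5658 AM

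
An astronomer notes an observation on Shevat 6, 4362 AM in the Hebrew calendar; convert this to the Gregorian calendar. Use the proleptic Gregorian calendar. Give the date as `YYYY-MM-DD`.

Julian Day Number of the source date = 1940942.
Converting JDN 1940942 to the Gregorian calendar gives 7 January 602 CE.

0602-01-07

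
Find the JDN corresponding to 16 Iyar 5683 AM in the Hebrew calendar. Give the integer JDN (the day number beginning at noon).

In the Gregorian calendar the same day is 2 May 1923.
JDN 2299161 is 15 October 1582 CE (Gregorian); the target day is +124381 days from there, so JDN = 2423542.

2423542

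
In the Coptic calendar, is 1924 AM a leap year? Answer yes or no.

1924 mod 4 = 0; in the Coptic calendar a year is leap when year mod 4 = 3, so it is a common year.

no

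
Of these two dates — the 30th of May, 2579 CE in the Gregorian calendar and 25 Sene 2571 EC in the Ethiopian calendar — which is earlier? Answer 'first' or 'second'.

Converting both to JDN: 2663170 vs 2663207; the smaller is the first.

first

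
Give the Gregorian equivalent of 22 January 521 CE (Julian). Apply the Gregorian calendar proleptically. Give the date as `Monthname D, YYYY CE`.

January 24, 521 CE

For dates in this range the Gregorian date is 2 days ahead of the Julian.
22 January 521 Julian + 2 days → 24 January 521 Gregorian.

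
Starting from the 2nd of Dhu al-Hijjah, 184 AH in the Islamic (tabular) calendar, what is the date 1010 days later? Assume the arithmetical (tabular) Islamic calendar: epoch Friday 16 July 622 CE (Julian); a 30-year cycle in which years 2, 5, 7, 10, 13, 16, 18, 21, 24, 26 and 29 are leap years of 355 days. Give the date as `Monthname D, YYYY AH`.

Shawwal 8, 187 AH

JDN of the 2nd of Dhu al-Hijjah, 184 AH = 2013615.
2013615 + 1010 = 2014625.
JDN 2014625 in the tabular Islamic calendar is Shawwal 8, 187 AH.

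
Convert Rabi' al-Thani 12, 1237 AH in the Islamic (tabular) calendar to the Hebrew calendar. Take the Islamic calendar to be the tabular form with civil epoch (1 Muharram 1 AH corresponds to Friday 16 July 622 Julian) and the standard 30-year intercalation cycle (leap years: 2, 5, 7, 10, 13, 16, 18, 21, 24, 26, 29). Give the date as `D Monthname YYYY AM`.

Julian Day Number of the source date = 2386537.
Converting JDN 2386537 to the Hebrew calendar gives 13 Tevet 5582 AM.

13 Tevet 5582 AM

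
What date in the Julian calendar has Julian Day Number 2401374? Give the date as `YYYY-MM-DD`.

The Gregorian equivalent of JDN 2401374 is 21 August 1862.
In the Julian calendar that day is 1862-08-09.

1862-08-09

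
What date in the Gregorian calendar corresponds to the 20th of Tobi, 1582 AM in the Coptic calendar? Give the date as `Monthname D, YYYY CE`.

January 27, 1866 CE

Julian Day Number of the source date = 2402629.
Converting JDN 2402629 to the Gregorian calendar gives 27 January 1866 CE.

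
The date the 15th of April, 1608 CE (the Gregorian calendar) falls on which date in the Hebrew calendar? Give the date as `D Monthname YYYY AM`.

Both dates share Julian Day Number 2308475; in the Hebrew calendar that is 29 Nisan 5368 AM.

29 Nisan 5368 AM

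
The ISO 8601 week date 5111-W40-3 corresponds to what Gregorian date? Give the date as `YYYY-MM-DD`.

5111-10-04

ISO week 1 of 5111 is the week containing the first Thursday of 5111.
Week 40, day 3 (Wednesday) lands on 5111-10-04.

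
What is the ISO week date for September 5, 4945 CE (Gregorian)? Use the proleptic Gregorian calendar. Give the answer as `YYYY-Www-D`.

The weekday is Sunday (ISO weekday 7).
That Sunday belongs to ISO week 35 of ISO year 4945.

4945-W35-7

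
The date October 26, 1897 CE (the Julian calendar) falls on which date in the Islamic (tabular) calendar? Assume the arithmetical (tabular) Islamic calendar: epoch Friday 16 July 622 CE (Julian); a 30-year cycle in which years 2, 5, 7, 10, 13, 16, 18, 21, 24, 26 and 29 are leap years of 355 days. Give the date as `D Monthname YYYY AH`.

Both dates share Julian Day Number 2414236; in the tabular Islamic calendar that is 11 Jumada al-Thani 1315 AH.

11 Jumada al-Thani 1315 AH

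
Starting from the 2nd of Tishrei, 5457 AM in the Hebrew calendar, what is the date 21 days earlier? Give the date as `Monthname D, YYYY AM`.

Counting 21 days back from JDN 2340783 reaches JDN 2340762, which is Elul 10, 5456 AM.

Elul 10, 5456 AM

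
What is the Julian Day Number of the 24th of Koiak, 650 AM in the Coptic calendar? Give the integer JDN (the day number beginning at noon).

Equivalently 25 December 933 (proleptic Gregorian).
JDN 2400001 is 17 November 1858 CE (Gregorian), MJD 0; the target day is −337811 days from there, so JDN = 2062190.

2062190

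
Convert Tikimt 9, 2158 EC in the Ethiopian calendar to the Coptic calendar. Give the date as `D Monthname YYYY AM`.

9 Paopi 1882 AM

Julian Day Number of the source date = 2512103.
Converting JDN 2512103 to the Coptic calendar gives 9 Paopi 1882 AM.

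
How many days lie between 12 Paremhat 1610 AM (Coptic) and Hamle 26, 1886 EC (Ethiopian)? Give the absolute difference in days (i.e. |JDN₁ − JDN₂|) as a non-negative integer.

JDN of the first date = 2412908.
JDN of the second date = 2413042.
|2413042 − 2412908| = 134.

134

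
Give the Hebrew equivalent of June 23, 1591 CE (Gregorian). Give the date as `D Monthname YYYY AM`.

Both dates share Julian Day Number 2302334; in the Hebrew calendar that is 1 Tammuz 5351 AM.

1 Tammuz 5351 AM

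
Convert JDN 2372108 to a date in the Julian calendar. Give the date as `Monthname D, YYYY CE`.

The Gregorian equivalent of JDN 2372108 is 5 July 1782.
In the Julian calendar that day is June 24, 1782 CE.

June 24, 1782 CE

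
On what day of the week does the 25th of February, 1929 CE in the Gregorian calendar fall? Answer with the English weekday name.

JDN 2425668 mod 7 = 0, and JDN 0 was a Monday, so this is a Monday.

Monday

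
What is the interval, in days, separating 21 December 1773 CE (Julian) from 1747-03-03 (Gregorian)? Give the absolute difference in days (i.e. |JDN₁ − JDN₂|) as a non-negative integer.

9801

First date → JDN 2369001; second date → JDN 2359200.
The interval is |2369001 − 2359200| = 9801 days.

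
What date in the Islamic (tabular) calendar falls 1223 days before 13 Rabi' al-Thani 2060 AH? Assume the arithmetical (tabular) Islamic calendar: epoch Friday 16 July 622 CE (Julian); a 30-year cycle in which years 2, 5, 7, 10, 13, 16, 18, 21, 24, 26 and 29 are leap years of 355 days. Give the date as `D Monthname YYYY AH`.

2 Dhu al-Qa'dah 2056 AH

The starting date is JDN 2678182; 2678182 − 1223 = 2676959.
JDN 2676959 corresponds to 2 Dhu al-Qa'dah 2056 AH.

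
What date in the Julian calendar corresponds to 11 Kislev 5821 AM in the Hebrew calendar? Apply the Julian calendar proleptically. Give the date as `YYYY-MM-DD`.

The source date corresponds to 4 December 2060 in the Gregorian calendar (JDN 2473798).
That day falls on 21 November 2060 CE in the Julian calendar.

2060-11-21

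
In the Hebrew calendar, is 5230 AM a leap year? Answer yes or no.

Hebrew year 5230 is year 5 of its 19-year Metonic cycle; leap years are at positions 3, 6, 8, 11, 14, 17, 19, so it is a common year (12 months).

no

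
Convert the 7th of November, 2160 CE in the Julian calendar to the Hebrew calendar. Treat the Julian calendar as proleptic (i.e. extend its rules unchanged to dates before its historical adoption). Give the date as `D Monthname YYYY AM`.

Julian Day Number of the source date = 2510309.
Converting JDN 2510309 to the Hebrew calendar gives 21 Cheshvan 5921 AM.

21 Cheshvan 5921 AM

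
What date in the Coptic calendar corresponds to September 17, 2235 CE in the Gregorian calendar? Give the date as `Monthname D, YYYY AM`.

Thout 4, 1952 AM

Julian Day Number of the source date = 2537636.
Converting JDN 2537636 to the Coptic calendar gives 4 Thout 1952 AM.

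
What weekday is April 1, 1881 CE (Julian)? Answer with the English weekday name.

Wednesday

This is JDN 2408184 (13 April 1881 Gregorian).
JDN 2408184 mod 7 = 2, and JDN 0 was a Monday, so this is a Wednesday.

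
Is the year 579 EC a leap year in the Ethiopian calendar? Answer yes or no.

yes

579 mod 4 = 3; in the Ethiopian calendar a year is leap when year mod 4 = 3, so it is a leap year.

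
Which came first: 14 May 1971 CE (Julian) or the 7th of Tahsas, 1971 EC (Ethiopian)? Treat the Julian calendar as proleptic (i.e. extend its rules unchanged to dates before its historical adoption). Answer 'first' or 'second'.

First date → JDN 2441099; second date → JDN 2443859.
JDN 2441099 < JDN 2443859, so the first date is earlier.

first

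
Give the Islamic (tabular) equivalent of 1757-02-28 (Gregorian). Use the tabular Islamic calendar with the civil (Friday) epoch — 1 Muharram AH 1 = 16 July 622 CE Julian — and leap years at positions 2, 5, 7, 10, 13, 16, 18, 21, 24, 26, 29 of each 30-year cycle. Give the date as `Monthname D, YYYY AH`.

Both dates share Julian Day Number 2362850; in the tabular Islamic calendar that is 8 Jumada al-Thani 1170 AH.

Jumada al-Thani 8, 1170 AH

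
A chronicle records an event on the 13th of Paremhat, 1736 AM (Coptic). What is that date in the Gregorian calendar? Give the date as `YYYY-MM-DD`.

Julian Day Number of the source date = 2458931.
Converting JDN 2458931 to the Gregorian calendar gives 22 March 2020 CE.

2020-03-22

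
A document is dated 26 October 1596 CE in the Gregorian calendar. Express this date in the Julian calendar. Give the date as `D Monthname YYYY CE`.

For dates in this range the Gregorian date is 10 days ahead of the Julian.
26 October 1596 Gregorian − 10 days → 16 October 1596 Julian.

16 October 1596 CE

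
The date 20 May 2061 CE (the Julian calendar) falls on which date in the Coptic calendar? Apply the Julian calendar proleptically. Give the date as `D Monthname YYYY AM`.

25 Pashons 1777 AM

Julian Day Number of the source date = 2473978.
Converting JDN 2473978 to the Coptic calendar gives 25 Pashons 1777 AM.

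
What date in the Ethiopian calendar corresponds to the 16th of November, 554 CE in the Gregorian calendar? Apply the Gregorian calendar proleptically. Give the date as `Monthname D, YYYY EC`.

Hidar 18, 547 EC

Julian Day Number of the source date = 1923724.
Converting JDN 1923724 to the Ethiopian calendar gives 18 Hidar 547 EC.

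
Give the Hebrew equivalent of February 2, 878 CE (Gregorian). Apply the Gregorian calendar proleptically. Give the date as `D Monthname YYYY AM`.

22 Shevat 4638 AM

Both dates share Julian Day Number 2041776; in the Hebrew calendar that is 22 Shevat 4638 AM.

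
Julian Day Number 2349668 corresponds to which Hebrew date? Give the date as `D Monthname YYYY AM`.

JDN 2349668 is 26 January 1721 in the Gregorian calendar.
In the Hebrew calendar that day is 27 Tevet 5481 AM.

27 Tevet 5481 AM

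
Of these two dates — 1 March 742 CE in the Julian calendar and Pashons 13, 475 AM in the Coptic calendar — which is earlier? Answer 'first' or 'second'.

Converting both to JDN: 1992133 vs 1998410; the smaller is the first.

first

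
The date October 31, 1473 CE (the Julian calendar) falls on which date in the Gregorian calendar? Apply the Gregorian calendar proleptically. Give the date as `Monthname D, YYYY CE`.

November 9, 1473 CE

The Julian–Gregorian offset here is 9 days (Julian trailing).
31 October 1473 Julian + 9 days → 9 November 1473 Gregorian.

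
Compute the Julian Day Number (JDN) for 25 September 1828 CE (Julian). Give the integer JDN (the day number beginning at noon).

Equivalently 7 October 1828 (Gregorian).
JDN 2299161 is 15 October 1582 CE (Gregorian); the target day is +89842 days from there, so JDN = 2389003.

2389003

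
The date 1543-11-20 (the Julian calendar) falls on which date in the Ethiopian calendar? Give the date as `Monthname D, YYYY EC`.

Hidar 23, 1536 EC

Julian Day Number of the source date = 2284962.
Converting JDN 2284962 to the Ethiopian calendar gives 23 Hidar 1536 EC.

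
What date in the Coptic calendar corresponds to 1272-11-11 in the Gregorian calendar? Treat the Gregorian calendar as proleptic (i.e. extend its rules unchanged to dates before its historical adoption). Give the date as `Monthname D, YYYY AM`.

Julian Day Number of the source date = 2185964.
Converting JDN 2185964 to the Coptic calendar gives 8 Hathor 989 AM.

Hathor 8, 989 AM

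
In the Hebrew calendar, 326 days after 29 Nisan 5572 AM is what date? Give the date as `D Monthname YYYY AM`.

JDN of 29 Nisan 5572 AM = 2382980.
2382980 + 326 = 2383306.
JDN 2383306 in the Hebrew calendar is 1 Adar II 5573 AM.

1 Adar II 5573 AM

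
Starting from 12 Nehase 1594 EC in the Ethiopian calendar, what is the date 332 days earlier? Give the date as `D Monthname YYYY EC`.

10 Meskerem 1594 EC

The starting date is JDN 2306405; 2306405 − 332 = 2306073.
JDN 2306073 corresponds to 10 Meskerem 1594 EC.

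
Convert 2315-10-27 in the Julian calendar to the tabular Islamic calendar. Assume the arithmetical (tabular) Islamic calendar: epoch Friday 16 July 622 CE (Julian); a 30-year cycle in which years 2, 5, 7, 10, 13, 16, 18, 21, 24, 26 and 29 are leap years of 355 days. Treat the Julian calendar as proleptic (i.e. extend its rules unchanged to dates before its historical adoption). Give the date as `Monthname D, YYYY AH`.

Rabi' al-Thani 13, 1746 AH

The source date corresponds to 12 November 2315 in the Gregorian calendar (JDN 2566911).
That day falls on 13 Rabi' al-Thani 1746 AH in the tabular Islamic calendar.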